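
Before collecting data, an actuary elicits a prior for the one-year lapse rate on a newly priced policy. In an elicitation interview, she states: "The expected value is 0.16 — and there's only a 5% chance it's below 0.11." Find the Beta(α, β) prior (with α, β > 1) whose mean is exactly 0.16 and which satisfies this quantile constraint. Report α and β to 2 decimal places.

With mean 0.16 fixed, write α = 0.16s, β = 0.84s where s = α+β.
Need P(θ < 0.11) = 0.05 under Beta(0.16s, 0.84s). Normal approximation: (q−m)/√(m(1−m)/s) ≈ z_{0.05} = -1.64, so s ≈ 0.16·0.84·(-1.64)²/(0.11−0.16)² = 145.5.
At s = 145.5: P(θ<0.11) ≈ 0.039. Adjusting to match 0.05 gives s ≈ 127.58.
So α = 0.16·127.58 ≈ 20.41, β = 0.84·127.58 ≈ 107.16.

α ≈ 20.41, β ≈ 107.16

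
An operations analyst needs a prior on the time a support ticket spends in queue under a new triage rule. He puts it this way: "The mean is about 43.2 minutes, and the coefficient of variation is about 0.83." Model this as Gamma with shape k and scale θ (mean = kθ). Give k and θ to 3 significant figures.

For Gamma(k, scale θ): mean = kθ, variance = kθ², so CV = 1/√k.
CV = 0.83, hence k = 1/CV² = 1.45.
Then θ = mean/k = 43.2/1.45 = 29.8.

k ≈ 1.45, θ ≈ 29.8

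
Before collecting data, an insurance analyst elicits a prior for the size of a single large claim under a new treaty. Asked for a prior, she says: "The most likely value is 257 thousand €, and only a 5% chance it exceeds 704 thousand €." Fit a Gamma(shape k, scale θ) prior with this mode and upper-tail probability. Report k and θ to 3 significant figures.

Gamma(k,θ) with k>1 has mode (k−1)θ, so θ = 257/(k−1).
Need P(X < 704) = 0.95 with θ tied to k this way. Start at k = 2, θ = 257: P(X<704) ≈ 0.758.
Too low — raise k to concentrate. Iterating converges to k ≈ 3.64.
Then θ = 257/(3.64−1) ≈ 97.2.

k ≈ 3.64, θ ≈ 97.2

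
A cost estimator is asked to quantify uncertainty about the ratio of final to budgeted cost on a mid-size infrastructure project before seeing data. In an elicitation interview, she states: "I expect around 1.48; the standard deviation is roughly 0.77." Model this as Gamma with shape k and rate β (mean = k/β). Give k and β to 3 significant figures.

For Gamma(k, rate β): mean = k/β, variance = k/β², so CV = 1/√k.
CV = SD/mean = 0.77/1.48 = 0.5203, hence k = 1/CV² = 3.69.
Then β = k/mean = 3.69/1.48 = 2.5.

k ≈ 3.69, β ≈ 2.5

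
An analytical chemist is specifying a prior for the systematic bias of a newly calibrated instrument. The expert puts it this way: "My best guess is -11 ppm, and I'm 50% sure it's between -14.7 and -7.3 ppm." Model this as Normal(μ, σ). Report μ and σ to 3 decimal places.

A symmetric 50% interval runs μ ± z·σ with z = 0.6745.
Half-width = 3.7, so σ = 3.7/0.6745 = 5.486.
μ is the stated best guess, -11.000.

μ = -11.000, σ = 5.486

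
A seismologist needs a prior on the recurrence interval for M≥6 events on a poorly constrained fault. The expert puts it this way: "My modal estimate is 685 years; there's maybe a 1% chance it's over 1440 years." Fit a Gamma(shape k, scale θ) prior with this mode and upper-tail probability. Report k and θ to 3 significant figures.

Gamma(k,θ) with k>1 has mode (k−1)θ, so θ = 685/(k−1).
Need P(X < 1440) = 0.99 with θ tied to k this way. Start at k = 2, θ = 685: P(X<1440) ≈ 0.621.
Too low — raise k to concentrate. Iterating converges to k ≈ 9.81.
Then θ = 685/(9.81−1) ≈ 77.7.

k ≈ 9.81, θ ≈ 77.7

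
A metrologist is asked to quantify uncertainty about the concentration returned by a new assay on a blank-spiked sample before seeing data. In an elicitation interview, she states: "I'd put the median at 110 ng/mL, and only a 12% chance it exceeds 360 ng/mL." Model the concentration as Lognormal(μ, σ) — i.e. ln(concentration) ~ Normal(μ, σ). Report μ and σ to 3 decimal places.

If T ~ Lognormal(μ,σ) then ln T ~ Normal(μ,σ), so the p-quantile of ln T is μ + z_p·σ.
ln(110) = 4.7 and ln(360) = 5.886; z_{0.5} = 0, z_{0.88} = 1.175.
σ = (5.886 − 4.7)/(1.175 − (0)) = 1.009.
μ = 4.7 − (0)·1.009 = 4.700.

μ ≈ 4.700, σ ≈ 1.009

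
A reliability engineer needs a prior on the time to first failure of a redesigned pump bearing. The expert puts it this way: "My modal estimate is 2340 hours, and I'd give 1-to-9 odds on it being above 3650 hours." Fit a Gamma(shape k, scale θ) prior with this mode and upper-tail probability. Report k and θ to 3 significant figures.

Gamma(k,θ) with k>1 has mode (k−1)θ, so θ = 2340/(k−1).
Need P(X < 3650) = 0.9 with θ tied to k this way. Start at k = 2, θ = 2340: P(X<3650) ≈ 0.462.
Too low — raise k to concentrate. Iterating converges to k ≈ 10.5.
Then θ = 2340/(10.5−1) ≈ 247.

k ≈ 10.5, θ ≈ 247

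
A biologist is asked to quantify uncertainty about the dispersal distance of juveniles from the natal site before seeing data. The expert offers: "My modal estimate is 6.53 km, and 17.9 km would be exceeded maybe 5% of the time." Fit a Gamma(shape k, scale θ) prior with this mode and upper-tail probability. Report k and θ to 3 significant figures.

k ≈ 3.64, θ ≈ 2.47

Gamma(k,θ) with k>1 has mode (k−1)θ, so θ = 6.53/(k−1).
Need P(X < 17.9) = 0.95 with θ tied to k this way. Start at k = 2, θ = 6.53: P(X<17.9) ≈ 0.759.
Too low — raise k to concentrate. Iterating converges to k ≈ 3.64.
Then θ = 6.53/(3.64−1) ≈ 2.47.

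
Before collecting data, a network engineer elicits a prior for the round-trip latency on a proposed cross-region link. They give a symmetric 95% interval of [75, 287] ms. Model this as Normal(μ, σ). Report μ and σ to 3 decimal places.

A symmetric 95% interval runs μ ± z·σ with z = 1.96.
Half-width = 106, so σ = 106/1.96 = 54.083.
μ is the interval midpoint, 181.000.

μ = 181.000, σ = 54.083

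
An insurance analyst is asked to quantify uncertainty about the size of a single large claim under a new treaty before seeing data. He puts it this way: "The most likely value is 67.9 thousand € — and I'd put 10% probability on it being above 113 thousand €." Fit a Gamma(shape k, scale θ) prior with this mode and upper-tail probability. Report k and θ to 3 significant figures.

Gamma(k,θ) with k>1 has mode (k−1)θ, so θ = 67.9/(k−1).
Need P(X < 113) = 0.9 with θ tied to k this way. Start at k = 2, θ = 67.9: P(X<113) ≈ 0.496.
Too low — raise k to concentrate. Iterating converges to k ≈ 8.28.
Then θ = 67.9/(8.28−1) ≈ 9.33.

k ≈ 8.28, θ ≈ 9.33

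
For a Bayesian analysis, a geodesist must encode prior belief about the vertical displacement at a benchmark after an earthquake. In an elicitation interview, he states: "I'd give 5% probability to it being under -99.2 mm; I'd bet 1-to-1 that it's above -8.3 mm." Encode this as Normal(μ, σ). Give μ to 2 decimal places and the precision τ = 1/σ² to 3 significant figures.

The p-quantile of Normal(μ,σ) is μ + z_p·σ, with z_{0.05} = -1.645 and z_{0.5} = 0.
Eliminate σ: μ = (z₂·x₁ − z₁·x₂)/(z₂ − z₁) = (0·-99.2 − (-1.645)·-8.3)/1.645 = -8.30.
Then σ = (x₂ − x₁)/(z₂ − z₁) = (-8.3 − -99.2)/1.645 = 55.26.
Precision τ = 1/σ² = 1/55.26² = 0.000327.

μ = -8.30, τ = 0.000327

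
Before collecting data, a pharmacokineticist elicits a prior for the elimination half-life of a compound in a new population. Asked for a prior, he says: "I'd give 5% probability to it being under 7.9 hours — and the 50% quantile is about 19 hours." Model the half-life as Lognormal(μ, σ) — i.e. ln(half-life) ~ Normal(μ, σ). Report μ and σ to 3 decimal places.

If T ~ Lognormal(μ,σ) then ln T ~ Normal(μ,σ), so the p-quantile of ln T is μ + z_p·σ.
ln(7.9) = 2.067 and ln(19) = 2.944; z_{0.05} = -1.645, z_{0.5} = 0.
σ = (2.944 − 2.067)/(0 − (-1.645)) = 0.534.
μ = 2.067 − (-1.645)·0.534 = 2.944.

μ ≈ 2.944, σ ≈ 0.534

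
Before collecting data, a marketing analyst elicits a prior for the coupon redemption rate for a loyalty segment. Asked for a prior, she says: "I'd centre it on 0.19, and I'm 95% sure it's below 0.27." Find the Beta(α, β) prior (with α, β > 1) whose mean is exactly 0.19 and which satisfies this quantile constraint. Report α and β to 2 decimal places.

With mean 0.19 fixed, write α = 0.19s, β = 0.81s where s = α+β.
Need P(θ < 0.27) = 0.95 under Beta(0.19s, 0.81s). Normal approximation: (q−m)/√(m(1−m)/s) ≈ z_{0.95} = 1.64, so s ≈ 0.19·0.81·(1.64)²/(0.27−0.19)² = 65.1.
At s = 65.1: P(θ<0.27) ≈ 0.941. Adjusting to match 0.95 gives s ≈ 72.36.
So α = 0.19·72.36 ≈ 13.75, β = 0.81·72.36 ≈ 58.61.

α ≈ 13.75, β ≈ 58.61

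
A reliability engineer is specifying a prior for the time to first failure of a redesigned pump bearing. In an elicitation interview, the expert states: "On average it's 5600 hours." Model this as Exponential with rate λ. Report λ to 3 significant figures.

λ ≈ 0.000179

Exponential mean = 1/λ, so λ = 1/5600.0 = 0.000179.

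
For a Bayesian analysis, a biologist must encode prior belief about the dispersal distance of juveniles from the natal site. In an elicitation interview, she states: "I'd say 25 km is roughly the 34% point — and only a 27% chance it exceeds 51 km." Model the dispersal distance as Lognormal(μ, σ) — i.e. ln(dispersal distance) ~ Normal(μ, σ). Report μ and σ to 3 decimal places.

μ ≈ 3.506, σ ≈ 0.695

If T ~ Lognormal(μ,σ) then ln T ~ Normal(μ,σ), so the p-quantile of ln T is μ + z_p·σ.
ln(25) = 3.219 and ln(51) = 3.932; z_{0.34} = -0.4125, z_{0.73} = 0.6128.
σ = (3.932 − 3.219)/(0.6128 − (-0.4125)) = 0.695.
μ = 3.219 − (-0.4125)·0.695 = 3.506.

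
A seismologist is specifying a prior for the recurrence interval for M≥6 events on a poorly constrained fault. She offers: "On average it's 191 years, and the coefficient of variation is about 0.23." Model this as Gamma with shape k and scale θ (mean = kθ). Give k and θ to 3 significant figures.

For Gamma(k, scale θ): mean = kθ, variance = kθ², so CV = 1/√k.
CV = 0.23, hence k = 1/CV² = 18.9.
Then θ = mean/k = 191/18.9 = 10.1.

k ≈ 18.9, θ ≈ 10.1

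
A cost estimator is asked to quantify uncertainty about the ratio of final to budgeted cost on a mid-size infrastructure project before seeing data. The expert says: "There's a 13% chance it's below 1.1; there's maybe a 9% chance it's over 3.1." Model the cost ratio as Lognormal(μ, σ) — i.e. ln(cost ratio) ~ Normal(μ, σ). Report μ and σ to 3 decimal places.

μ ≈ 0.568, σ ≈ 0.420

If T ~ Lognormal(μ,σ) then ln T ~ Normal(μ,σ), so the p-quantile of ln T is μ + z_p·σ.
ln(1.1) = 0.09531 and ln(3.1) = 1.131; z_{0.13} = -1.126, z_{0.91} = 1.341.
σ = (1.131 − 0.09531)/(1.341 − (-1.126)) = 0.420.
μ = 0.09531 − (-1.126)·0.420 = 0.568.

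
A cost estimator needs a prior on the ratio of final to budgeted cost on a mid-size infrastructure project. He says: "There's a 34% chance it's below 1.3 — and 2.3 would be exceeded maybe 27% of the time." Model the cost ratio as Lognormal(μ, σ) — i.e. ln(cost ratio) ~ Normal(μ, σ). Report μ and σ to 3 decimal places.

If T ~ Lognormal(μ,σ) then ln T ~ Normal(μ,σ), so the p-quantile of ln T is μ + z_p·σ.
ln(1.3) = 0.2624 and ln(2.3) = 0.8329; z_{0.34} = -0.4125, z_{0.73} = 0.6128.
σ = (0.8329 − 0.2624)/(0.6128 − (-0.4125)) = 0.556.
μ = 0.2624 − (-0.4125)·0.556 = 0.492.

μ ≈ 0.492, σ ≈ 0.556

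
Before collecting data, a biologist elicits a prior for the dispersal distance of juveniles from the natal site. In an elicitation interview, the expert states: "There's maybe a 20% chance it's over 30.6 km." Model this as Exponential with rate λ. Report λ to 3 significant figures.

λ ≈ 0.0526

P(T > 30.6) = e^(−λ·30.6) = 0.2, so λ = −ln(0.2)/30.6 = 0.0526.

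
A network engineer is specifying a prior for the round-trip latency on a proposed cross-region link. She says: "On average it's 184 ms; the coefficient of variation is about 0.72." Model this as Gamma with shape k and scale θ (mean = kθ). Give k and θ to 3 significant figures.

For Gamma(k, scale θ): mean = kθ, variance = kθ², so CV = 1/√k.
CV = 0.72, hence k = 1/CV² = 1.93.
Then θ = mean/k = 184/1.93 = 95.4.

k ≈ 1.93, θ ≈ 95.4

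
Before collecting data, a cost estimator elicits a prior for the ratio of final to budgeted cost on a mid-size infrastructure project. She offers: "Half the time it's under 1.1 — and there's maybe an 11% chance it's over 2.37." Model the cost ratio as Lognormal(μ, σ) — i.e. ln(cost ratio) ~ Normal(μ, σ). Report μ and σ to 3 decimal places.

If T ~ Lognormal(μ,σ) then ln T ~ Normal(μ,σ), so the p-quantile of ln T is μ + z_p·σ.
ln(1.1) = 0.09531 and ln(2.37) = 0.8629; z_{0.5} = 0, z_{0.89} = 1.227.
σ = (0.8629 − 0.09531)/(1.227 − (0)) = 0.626.
μ = 0.09531 − (0)·0.626 = 0.095.

μ ≈ 0.095, σ ≈ 0.626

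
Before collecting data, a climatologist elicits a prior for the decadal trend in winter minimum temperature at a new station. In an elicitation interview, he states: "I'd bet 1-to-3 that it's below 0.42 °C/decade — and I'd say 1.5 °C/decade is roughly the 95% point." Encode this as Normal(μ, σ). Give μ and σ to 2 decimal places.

μ = 0.73, σ = 0.47

The p-quantile of Normal(μ,σ) is μ + z_p·σ, with z_{0.25} = -0.6745 and z_{0.95} = 1.645.
Eliminate σ: μ = (z₂·x₁ − z₁·x₂)/(z₂ − z₁) = (1.645·0.42 − (-0.6745)·1.5)/2.319 = 0.73.
Then σ = (x₂ − x₁)/(z₂ − z₁) = (1.5 − 0.42)/2.319 = 0.47.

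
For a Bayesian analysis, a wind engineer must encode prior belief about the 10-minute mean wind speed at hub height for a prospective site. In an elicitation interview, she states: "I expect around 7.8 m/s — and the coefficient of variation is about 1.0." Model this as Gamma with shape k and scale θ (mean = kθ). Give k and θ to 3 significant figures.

For Gamma(k, scale θ): mean = kθ, variance = kθ², so CV = 1/√k.
CV = 1.0, hence k = 1/CV² = 1.
Then θ = mean/k = 7.8/1 = 7.8.

k ≈ 1, θ ≈ 7.8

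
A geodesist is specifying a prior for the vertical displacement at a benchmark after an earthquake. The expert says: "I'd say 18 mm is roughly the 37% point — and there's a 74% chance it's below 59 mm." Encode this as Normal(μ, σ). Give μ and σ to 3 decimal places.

For Normal(μ,σ), the p-quantile is μ + z_p·σ. Here z_{0.37} = -0.3319, z_{0.74} = 0.6433.
So 18 = μ − 0.3319σ and 59 = μ + 0.6433σ.
Subtracting: σ = (59 − 18)/(0.6433 − (-0.3319)) = 42.043.
Then μ = 18 − (-0.3319)·42.043 = 31.952.

μ = 31.952, σ = 42.043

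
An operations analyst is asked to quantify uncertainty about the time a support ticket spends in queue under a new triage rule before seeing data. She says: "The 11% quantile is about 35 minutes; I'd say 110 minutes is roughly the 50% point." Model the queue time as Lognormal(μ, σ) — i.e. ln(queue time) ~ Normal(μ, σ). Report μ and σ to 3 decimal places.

μ ≈ 4.700, σ ≈ 0.934

If T ~ Lognormal(μ,σ) then ln T ~ Normal(μ,σ), so the p-quantile of ln T is μ + z_p·σ.
ln(35) = 3.555 and ln(110) = 4.7; z_{0.11} = -1.227, z_{0.5} = 0.
σ = (4.7 − 3.555)/(0 − (-1.227)) = 0.934.
μ = 3.555 − (-1.227)·0.934 = 4.700.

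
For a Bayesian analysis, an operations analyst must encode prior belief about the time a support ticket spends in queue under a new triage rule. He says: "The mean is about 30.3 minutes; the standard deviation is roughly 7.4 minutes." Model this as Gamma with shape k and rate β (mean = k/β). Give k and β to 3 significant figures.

For Gamma(k, rate β): mean = k/β, variance = k/β², so CV = 1/√k.
CV = SD/mean = 7.4/30.3 = 0.2442, hence k = 1/CV² = 16.8.
Then β = k/mean = 16.8/30.3 = 0.553.

k ≈ 16.8, β ≈ 0.553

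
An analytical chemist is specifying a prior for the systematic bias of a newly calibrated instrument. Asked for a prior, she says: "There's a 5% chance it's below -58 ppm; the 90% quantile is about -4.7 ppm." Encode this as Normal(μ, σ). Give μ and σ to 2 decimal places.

μ = -28.04, σ = 18.21

The p-quantile of Normal(μ,σ) is μ + z_p·σ, with z_{0.05} = -1.645 and z_{0.9} = 1.282.
Eliminate σ: μ = (z₂·x₁ − z₁·x₂)/(z₂ − z₁) = (1.282·-58 − (-1.645)·-4.7)/2.926 = -28.04.
Then σ = (x₂ − x₁)/(z₂ − z₁) = (-4.7 − -58)/2.926 = 18.21.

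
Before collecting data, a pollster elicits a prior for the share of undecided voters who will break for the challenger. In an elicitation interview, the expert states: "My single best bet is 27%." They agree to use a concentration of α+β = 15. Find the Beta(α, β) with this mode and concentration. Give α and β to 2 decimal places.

For α,β > 1 the Beta mode is (α−1)/(α+β−2). With α+β = 15, the mode is (α−1)/13.
Set (α−1)/13 = 0.27 → α = 1 + 0.27·13 = 4.51.
β = 15 − α = 10.49.

α = 4.51, β = 10.49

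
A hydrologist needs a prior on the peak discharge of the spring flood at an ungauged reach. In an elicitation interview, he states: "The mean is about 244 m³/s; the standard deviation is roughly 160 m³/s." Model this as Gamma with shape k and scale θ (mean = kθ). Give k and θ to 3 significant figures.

k ≈ 2.33, θ ≈ 105

For Gamma(k, scale θ): mean = kθ, variance = kθ², so CV = 1/√k.
CV = SD/mean = 160/244 = 0.6557, hence k = 1/CV² = 2.33.
Then θ = mean/k = 244/2.33 = 105.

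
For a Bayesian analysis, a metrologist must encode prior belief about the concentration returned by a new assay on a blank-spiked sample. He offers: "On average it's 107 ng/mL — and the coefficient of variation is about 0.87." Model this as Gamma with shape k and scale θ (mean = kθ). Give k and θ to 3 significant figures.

For Gamma(k, scale θ): mean = kθ, variance = kθ², so CV = 1/√k.
CV = 0.87, hence k = 1/CV² = 1.32.
Then θ = mean/k = 107/1.32 = 81.

k ≈ 1.32, θ ≈ 81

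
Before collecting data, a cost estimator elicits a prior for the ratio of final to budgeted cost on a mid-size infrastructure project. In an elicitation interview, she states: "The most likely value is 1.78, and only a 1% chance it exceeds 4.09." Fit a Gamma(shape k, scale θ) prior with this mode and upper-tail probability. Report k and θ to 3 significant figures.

Gamma(k,θ) with k>1 has mode (k−1)θ, so θ = 1.78/(k−1).
Need P(X < 4.09) = 0.99 with θ tied to k this way. Start at k = 2, θ = 1.78: P(X<4.09) ≈ 0.669.
Too low — raise k to concentrate. Iterating converges to k ≈ 7.9.
Then θ = 1.78/(7.9−1) ≈ 0.258.

k ≈ 7.9, θ ≈ 0.258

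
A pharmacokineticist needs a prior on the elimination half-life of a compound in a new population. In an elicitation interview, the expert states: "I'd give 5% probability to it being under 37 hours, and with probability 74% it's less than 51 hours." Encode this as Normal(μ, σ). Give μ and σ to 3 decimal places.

For Normal(μ,σ), the p-quantile is μ + z_p·σ. Here z_{0.05} = -1.645, z_{0.74} = 0.6433.
So 37 = μ − 1.645σ and 51 = μ + 0.6433σ.
Subtracting: σ = (51 − 37)/(0.6433 − (-1.645)) = 6.118.
Then μ = 37 − (-1.645)·6.118 = 47.064.

μ = 47.064, σ = 6.118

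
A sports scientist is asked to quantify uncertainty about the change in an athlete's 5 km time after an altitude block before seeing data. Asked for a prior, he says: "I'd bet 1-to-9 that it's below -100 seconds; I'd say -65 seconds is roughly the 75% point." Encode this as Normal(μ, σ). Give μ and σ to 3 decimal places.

The p-quantile of Normal(μ,σ) is μ + z_p·σ, with z_{0.1} = -1.282 and z_{0.75} = 0.6745.
Eliminate σ: μ = (z₂·x₁ − z₁·x₂)/(z₂ − z₁) = (0.6745·-100 − (-1.282)·-65)/1.956 = -77.069.
Then σ = (x₂ − x₁)/(z₂ − z₁) = (-65 − -100)/1.956 = 17.893.

μ = -77.069, σ = 17.893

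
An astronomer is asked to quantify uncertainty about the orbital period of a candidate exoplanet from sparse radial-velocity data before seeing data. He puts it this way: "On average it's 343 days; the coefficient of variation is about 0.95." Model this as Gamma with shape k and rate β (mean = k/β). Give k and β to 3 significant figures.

k ≈ 1.11, β ≈ 0.00323

For Gamma(k, rate β): mean = k/β, variance = k/β², so CV = 1/√k.
CV = 0.95, hence k = 1/CV² = 1.11.
Then β = k/mean = 1.11/343 = 0.00323.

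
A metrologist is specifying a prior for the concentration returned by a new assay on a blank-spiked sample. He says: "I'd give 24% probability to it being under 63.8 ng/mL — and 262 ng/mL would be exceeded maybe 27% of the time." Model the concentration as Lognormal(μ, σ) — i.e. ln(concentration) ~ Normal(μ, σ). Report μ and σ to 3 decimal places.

μ ≈ 4.912, σ ≈ 1.071

If T ~ Lognormal(μ,σ) then ln T ~ Normal(μ,σ), so the p-quantile of ln T is μ + z_p·σ.
ln(63.8) = 4.156 and ln(262) = 5.568; z_{0.24} = -0.7063, z_{0.73} = 0.6128.
σ = (5.568 − 4.156)/(0.6128 − (-0.7063)) = 1.071.
μ = 4.156 − (-0.7063)·1.071 = 4.912.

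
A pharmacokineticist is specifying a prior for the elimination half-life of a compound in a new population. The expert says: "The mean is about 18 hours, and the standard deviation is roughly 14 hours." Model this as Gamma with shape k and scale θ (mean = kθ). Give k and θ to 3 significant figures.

k ≈ 1.65, θ ≈ 10.9

For Gamma(k, scale θ): mean = kθ, variance = kθ², so CV = 1/√k.
CV = SD/mean = 14/18 = 0.7778, hence k = 1/CV² = 1.65.
Then θ = mean/k = 18/1.65 = 10.9.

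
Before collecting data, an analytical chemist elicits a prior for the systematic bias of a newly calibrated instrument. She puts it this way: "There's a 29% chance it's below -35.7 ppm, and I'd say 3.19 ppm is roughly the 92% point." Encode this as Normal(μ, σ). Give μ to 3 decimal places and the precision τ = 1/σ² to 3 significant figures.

μ = -24.711, τ = 0.00254

The p-quantile of Normal(μ,σ) is μ + z_p·σ, with z_{0.29} = -0.5534 and z_{0.92} = 1.405.
Eliminate σ: μ = (z₂·x₁ − z₁·x₂)/(z₂ − z₁) = (1.405·-35.7 − (-0.5534)·3.19)/1.958 = -24.711.
Then σ = (x₂ − x₁)/(z₂ − z₁) = (3.19 − -35.7)/1.958 = 19.857.
Precision τ = 1/σ² = 1/19.86² = 0.00254.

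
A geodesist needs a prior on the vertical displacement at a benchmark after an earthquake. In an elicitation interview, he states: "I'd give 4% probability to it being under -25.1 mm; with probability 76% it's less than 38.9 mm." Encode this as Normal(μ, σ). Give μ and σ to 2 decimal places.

The p-quantile of Normal(μ,σ) is μ + z_p·σ, with z_{0.04} = -1.751 and z_{0.76} = 0.7063.
Eliminate σ: μ = (z₂·x₁ − z₁·x₂)/(z₂ − z₁) = (0.7063·-25.1 − (-1.751)·38.9)/2.457 = 20.50.
Then σ = (x₂ − x₁)/(z₂ − z₁) = (38.9 − -25.1)/2.457 = 26.05.

μ = 20.50, σ = 26.05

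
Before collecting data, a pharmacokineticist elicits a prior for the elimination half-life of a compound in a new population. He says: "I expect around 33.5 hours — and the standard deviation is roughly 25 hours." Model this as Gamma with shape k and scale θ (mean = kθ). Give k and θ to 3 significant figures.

k ≈ 1.8, θ ≈ 18.7

For Gamma(k, scale θ): mean = kθ, variance = kθ², so CV = 1/√k.
CV = SD/mean = 25/33.5 = 0.7463, hence k = 1/CV² = 1.8.
Then θ = mean/k = 33.5/1.8 = 18.7.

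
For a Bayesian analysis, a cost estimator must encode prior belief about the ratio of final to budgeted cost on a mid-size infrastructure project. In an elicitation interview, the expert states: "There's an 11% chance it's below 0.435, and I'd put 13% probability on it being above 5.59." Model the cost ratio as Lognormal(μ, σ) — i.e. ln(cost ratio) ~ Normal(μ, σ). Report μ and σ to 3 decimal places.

μ ≈ 0.499, σ ≈ 1.085

If T ~ Lognormal(μ,σ) then ln T ~ Normal(μ,σ), so the p-quantile of ln T is μ + z_p·σ.
ln(0.435) = -0.8324 and ln(5.59) = 1.721; z_{0.11} = -1.227, z_{0.87} = 1.126.
σ = (1.721 − -0.8324)/(1.126 − (-1.227)) = 1.085.
μ = -0.8324 − (-1.227)·1.085 = 0.499.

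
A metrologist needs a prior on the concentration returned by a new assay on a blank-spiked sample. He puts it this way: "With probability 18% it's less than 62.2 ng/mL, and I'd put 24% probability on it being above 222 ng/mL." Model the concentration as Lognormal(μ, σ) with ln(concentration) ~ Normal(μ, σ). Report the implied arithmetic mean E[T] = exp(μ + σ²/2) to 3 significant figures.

If T ~ Lognormal(μ,σ) then ln T ~ Normal(μ,σ), so the p-quantile of ln T is μ + z_p·σ.
ln(62.2) = 4.13 and ln(222) = 5.403; z_{0.18} = -0.9154, z_{0.76} = 0.7063.
σ = (5.403 − 4.13)/(0.7063 − (-0.9154)) = 0.785.
μ = 4.13 − (-0.9154)·0.785 = 4.849.
E[T] = exp(μ + σ²/2) = exp(4.849 + 0.3078) = 174 ng/mL.

E[T] ≈ 174 ng/mL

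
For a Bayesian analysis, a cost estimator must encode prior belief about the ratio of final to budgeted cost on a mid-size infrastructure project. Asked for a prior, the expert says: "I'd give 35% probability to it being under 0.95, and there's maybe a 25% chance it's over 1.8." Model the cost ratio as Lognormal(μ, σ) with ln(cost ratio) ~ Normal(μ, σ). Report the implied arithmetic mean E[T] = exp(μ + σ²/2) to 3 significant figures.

If T ~ Lognormal(μ,σ) then ln T ~ Normal(μ,σ), so the p-quantile of ln T is μ + z_p·σ.
ln(0.95) = -0.05129 and ln(1.8) = 0.5878; z_{0.35} = -0.3853, z_{0.75} = 0.6745.
σ = (0.5878 − -0.05129)/(0.6745 − (-0.3853)) = 0.603.
μ = -0.05129 − (-0.3853)·0.603 = 0.181.
E[T] = exp(μ + σ²/2) = exp(0.181 + 0.1818) = 1.44.

E[T] ≈ 1.44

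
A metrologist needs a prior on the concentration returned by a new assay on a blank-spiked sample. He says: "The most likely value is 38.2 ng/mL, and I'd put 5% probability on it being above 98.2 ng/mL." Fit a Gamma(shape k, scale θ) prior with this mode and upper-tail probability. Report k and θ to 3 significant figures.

k ≈ 4.04, θ ≈ 12.6

Gamma(k,θ) with k>1 has mode (k−1)θ, so θ = 38.2/(k−1).
Need P(X < 98.2) = 0.95 with θ tied to k this way. Start at k = 2, θ = 38.2: P(X<98.2) ≈ 0.727.
Too low — raise k to concentrate. Iterating converges to k ≈ 4.04.
Then θ = 38.2/(4.04−1) ≈ 12.6.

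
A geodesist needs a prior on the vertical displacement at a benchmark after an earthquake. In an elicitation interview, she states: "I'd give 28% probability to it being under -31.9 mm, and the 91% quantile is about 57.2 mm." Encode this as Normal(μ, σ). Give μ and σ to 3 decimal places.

For Normal(μ,σ), the p-quantile is μ + z_p·σ. Here z_{0.28} = -0.5828, z_{0.91} = 1.341.
So -31.9 = μ − 0.5828σ and 57.2 = μ + 1.341σ.
Subtracting: σ = (57.2 − -31.9)/(1.341 − (-0.5828)) = 46.319.
Then μ = -31.9 − (-0.5828)·46.319 = -4.903.

μ = -4.903, σ = 46.319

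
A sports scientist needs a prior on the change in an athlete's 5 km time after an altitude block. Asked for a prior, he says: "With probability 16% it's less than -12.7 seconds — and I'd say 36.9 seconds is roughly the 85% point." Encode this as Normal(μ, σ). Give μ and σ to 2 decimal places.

The p-quantile of Normal(μ,σ) is μ + z_p·σ, with z_{0.16} = -0.9945 and z_{0.85} = 1.036.
Eliminate σ: μ = (z₂·x₁ − z₁·x₂)/(z₂ − z₁) = (1.036·-12.7 − (-0.9945)·36.9)/2.031 = 11.59.
Then σ = (x₂ − x₁)/(z₂ − z₁) = (36.9 − -12.7)/2.031 = 24.42.

μ = 11.59, σ = 24.42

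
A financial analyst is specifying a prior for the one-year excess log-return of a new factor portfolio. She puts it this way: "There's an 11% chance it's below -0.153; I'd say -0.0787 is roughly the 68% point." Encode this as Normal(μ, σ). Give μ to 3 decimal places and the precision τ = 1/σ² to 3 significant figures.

μ = -0.099, τ = 520

For Normal(μ,σ), the p-quantile is μ + z_p·σ. Here z_{0.11} = -1.227, z_{0.68} = 0.4677.
So -0.153 = μ − 1.227σ and -0.0787 = μ + 0.4677σ.
Subtracting: σ = (-0.0787 − -0.153)/(0.4677 − (-1.227)) = 0.044.
Then μ = -0.153 − (-1.227)·0.044 = -0.099.
Precision τ = 1/σ² = 1/0.04385² = 520.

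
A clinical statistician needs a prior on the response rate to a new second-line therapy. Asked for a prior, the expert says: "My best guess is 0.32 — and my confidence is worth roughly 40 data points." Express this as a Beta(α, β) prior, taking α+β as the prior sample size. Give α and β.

Under the effective-sample-size interpretation, Beta(α, β) has prior mean α/(α+β) and prior sample size α+β.
So α+β = 40 and α/(α+β) = 0.32, giving α = 0.32·40 = 12.8 and β = 40 − 12.8 = 27.2.

α = 12.8, β = 27.2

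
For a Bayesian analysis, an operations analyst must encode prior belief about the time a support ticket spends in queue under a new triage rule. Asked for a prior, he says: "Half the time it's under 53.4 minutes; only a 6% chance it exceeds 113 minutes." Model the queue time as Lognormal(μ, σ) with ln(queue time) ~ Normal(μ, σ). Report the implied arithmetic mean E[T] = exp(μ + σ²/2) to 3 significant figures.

If T ~ Lognormal(μ,σ) then ln T ~ Normal(μ,σ), so the p-quantile of ln T is μ + z_p·σ.
ln(53.4) = 3.978 and ln(113) = 4.727; z_{0.5} = 0, z_{0.94} = 1.555.
σ = (4.727 − 3.978)/(1.555 − (0)) = 0.482.
μ = 3.978 − (0)·0.482 = 3.978.
E[T] = exp(μ + σ²/2) = exp(3.978 + 0.1162) = 60 minutes.

E[T] ≈ 60 minutes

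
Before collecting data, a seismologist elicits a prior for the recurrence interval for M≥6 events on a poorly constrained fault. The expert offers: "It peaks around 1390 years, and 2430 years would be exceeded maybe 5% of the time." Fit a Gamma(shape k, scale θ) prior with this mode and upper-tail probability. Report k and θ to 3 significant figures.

k ≈ 9.94, θ ≈ 155

Gamma(k,θ) with k>1 has mode (k−1)θ, so θ = 1390/(k−1).
Need P(X < 2430) = 0.95 with θ tied to k this way. Start at k = 2, θ = 1390: P(X<2430) ≈ 0.522.
Too low — raise k to concentrate. Iterating converges to k ≈ 9.94.
Then θ = 1390/(9.94−1) ≈ 155.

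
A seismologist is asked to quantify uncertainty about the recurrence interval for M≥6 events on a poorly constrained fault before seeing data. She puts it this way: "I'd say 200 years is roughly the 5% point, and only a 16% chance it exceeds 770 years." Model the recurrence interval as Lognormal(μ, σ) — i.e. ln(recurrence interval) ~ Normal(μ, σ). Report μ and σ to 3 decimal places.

If T ~ Lognormal(μ,σ) then ln T ~ Normal(μ,σ), so the p-quantile of ln T is μ + z_p·σ.
ln(200) = 5.298 and ln(770) = 6.646; z_{0.05} = -1.645, z_{0.84} = 0.9945.
σ = (6.646 − 5.298)/(0.9945 − (-1.645)) = 0.511.
μ = 5.298 − (-1.645)·0.511 = 6.138.

μ ≈ 6.138, σ ≈ 0.511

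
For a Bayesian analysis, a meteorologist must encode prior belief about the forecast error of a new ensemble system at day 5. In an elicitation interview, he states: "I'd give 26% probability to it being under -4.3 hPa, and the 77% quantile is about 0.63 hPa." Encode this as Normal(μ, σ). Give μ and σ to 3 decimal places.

μ = -2.005, σ = 3.567

For Normal(μ,σ), the p-quantile is μ + z_p·σ. Here z_{0.26} = -0.6433, z_{0.77} = 0.7388.
So -4.3 = μ − 0.6433σ and 0.63 = μ + 0.7388σ.
Subtracting: σ = (0.63 − -4.3)/(0.7388 − (-0.6433)) = 3.567.
Then μ = -4.3 − (-0.6433)·3.567 = -2.005.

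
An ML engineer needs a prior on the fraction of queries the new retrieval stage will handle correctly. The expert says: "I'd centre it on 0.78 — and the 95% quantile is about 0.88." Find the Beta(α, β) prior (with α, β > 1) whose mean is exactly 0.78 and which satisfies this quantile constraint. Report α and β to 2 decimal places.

With mean 0.78 fixed, write α = 0.78s, β = 0.22s where s = α+β.
Need P(θ < 0.88) = 0.95 under Beta(0.78s, 0.22s). Normal approximation: (q−m)/√(m(1−m)/s) ≈ z_{0.95} = 1.64, so s ≈ 0.78·0.22·(1.64)²/(0.88−0.78)² = 46.4.
At s = 46.4: P(θ<0.88) ≈ 0.966. Adjusting to match 0.95 gives s ≈ 38.17.
So α = 0.78·38.17 ≈ 29.77, β = 0.22·38.17 ≈ 8.40.

α ≈ 29.77, β ≈ 8.40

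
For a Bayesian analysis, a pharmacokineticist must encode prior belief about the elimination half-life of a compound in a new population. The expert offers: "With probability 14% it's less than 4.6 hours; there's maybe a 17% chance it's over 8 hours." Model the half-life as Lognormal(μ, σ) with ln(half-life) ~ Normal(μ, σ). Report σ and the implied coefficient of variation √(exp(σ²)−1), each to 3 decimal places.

If T ~ Lognormal(μ,σ) then ln T ~ Normal(μ,σ), so the p-quantile of ln T is μ + z_p·σ.
ln(4.6) = 1.526 and ln(8) = 2.079; z_{0.14} = -1.08, z_{0.83} = 0.9542.
σ = (2.079 − 1.526)/(0.9542 − (-1.08)) = 0.272.
μ = 1.526 − (-1.08)·0.272 = 1.820.
CV = √(exp(σ²)−1) = √(exp(0.0740)−1) = 0.277.

σ ≈ 0.272, CV ≈ 0.277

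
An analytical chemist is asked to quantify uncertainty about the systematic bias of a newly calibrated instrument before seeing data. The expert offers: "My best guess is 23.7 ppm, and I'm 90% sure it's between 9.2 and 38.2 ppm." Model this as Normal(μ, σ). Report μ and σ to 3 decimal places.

A symmetric 90% interval runs μ ± z·σ with z = 1.645.
Half-width = 14.5, so σ = 14.5/1.645 = 8.815.
μ is the stated best guess, 23.700.

μ = 23.700, σ = 8.815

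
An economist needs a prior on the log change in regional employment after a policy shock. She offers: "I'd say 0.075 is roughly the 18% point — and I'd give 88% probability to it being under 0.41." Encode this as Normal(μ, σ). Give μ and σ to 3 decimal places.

The p-quantile of Normal(μ,σ) is μ + z_p·σ, with z_{0.18} = -0.9154 and z_{0.88} = 1.175.
Eliminate σ: μ = (z₂·x₁ − z₁·x₂)/(z₂ − z₁) = (1.175·0.075 − (-0.9154)·0.41)/2.09 = 0.222.
Then σ = (x₂ − x₁)/(z₂ − z₁) = (0.41 − 0.075)/2.09 = 0.160.

μ = 0.222, σ = 0.160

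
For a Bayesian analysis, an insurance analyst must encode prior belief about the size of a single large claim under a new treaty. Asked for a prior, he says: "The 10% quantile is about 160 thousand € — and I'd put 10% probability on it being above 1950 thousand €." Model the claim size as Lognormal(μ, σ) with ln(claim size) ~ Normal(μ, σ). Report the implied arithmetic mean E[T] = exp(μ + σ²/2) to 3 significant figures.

If T ~ Lognormal(μ,σ) then ln T ~ Normal(μ,σ), so the p-quantile of ln T is μ + z_p·σ.
ln(160) = 5.075 and ln(1950) = 7.576; z_{0.1} = -1.282, z_{0.9} = 1.282.
σ = (7.576 − 5.075)/(1.282 − (-1.282)) = 0.976.
μ = 5.075 − (-1.282)·0.976 = 6.325.
E[T] = exp(μ + σ²/2) = exp(6.325 + 0.4758) = 899 thousand €.

E[T] ≈ 899 thousand €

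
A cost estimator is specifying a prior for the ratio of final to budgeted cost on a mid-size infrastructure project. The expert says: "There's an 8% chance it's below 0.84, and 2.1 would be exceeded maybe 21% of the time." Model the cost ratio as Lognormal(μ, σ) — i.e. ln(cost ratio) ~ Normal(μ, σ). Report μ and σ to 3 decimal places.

If T ~ Lognormal(μ,σ) then ln T ~ Normal(μ,σ), so the p-quantile of ln T is μ + z_p·σ.
ln(0.84) = -0.1744 and ln(2.1) = 0.7419; z_{0.08} = -1.405, z_{0.79} = 0.8064.
σ = (0.7419 − -0.1744)/(0.8064 − (-1.405)) = 0.414.
μ = -0.1744 − (-1.405)·0.414 = 0.408.

μ ≈ 0.408, σ ≈ 0.414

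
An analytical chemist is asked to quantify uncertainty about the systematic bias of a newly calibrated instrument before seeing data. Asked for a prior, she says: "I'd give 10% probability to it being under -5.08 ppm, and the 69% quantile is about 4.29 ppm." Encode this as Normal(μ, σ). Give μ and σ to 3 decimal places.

μ = 1.676, σ = 5.272

The p-quantile of Normal(μ,σ) is μ + z_p·σ, with z_{0.1} = -1.282 and z_{0.69} = 0.4959.
Eliminate σ: μ = (z₂·x₁ − z₁·x₂)/(z₂ − z₁) = (0.4959·-5.08 − (-1.282)·4.29)/1.777 = 1.676.
Then σ = (x₂ − x₁)/(z₂ − z₁) = (4.29 − -5.08)/1.777 = 5.272.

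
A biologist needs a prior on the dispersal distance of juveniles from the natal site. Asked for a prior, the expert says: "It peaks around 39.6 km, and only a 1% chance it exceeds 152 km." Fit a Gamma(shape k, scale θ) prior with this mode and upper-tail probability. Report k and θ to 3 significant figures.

Gamma(k,θ) with k>1 has mode (k−1)θ, so θ = 39.6/(k−1).
Need P(X < 152) = 0.99 with θ tied to k this way. Start at k = 2, θ = 39.6: P(X<152) ≈ 0.896.
Too low — raise k to concentrate. Iterating converges to k ≈ 3.34.
Then θ = 39.6/(3.34−1) ≈ 16.9.

k ≈ 3.34, θ ≈ 16.9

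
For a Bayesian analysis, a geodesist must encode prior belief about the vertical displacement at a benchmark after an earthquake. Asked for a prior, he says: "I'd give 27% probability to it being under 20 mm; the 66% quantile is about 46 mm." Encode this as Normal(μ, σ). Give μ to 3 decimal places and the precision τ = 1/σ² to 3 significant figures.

μ = 35.540, τ = 0.00156

For Normal(μ,σ), the p-quantile is μ + z_p·σ. Here z_{0.27} = -0.6128, z_{0.66} = 0.4125.
So 20 = μ − 0.6128σ and 46 = μ + 0.4125σ.
Subtracting: σ = (46 − 20)/(0.4125 − (-0.6128)) = 25.359.
Then μ = 20 − (-0.6128)·25.359 = 35.540.
Precision τ = 1/σ² = 1/25.36² = 0.00156.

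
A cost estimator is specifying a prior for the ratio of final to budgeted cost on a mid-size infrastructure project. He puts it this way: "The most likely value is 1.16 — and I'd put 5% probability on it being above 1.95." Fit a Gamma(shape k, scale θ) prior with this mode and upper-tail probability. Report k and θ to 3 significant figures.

Gamma(k,θ) with k>1 has mode (k−1)θ, so θ = 1.16/(k−1).
Need P(X < 1.95) = 0.95 with θ tied to k this way. Start at k = 2, θ = 1.16: P(X<1.95) ≈ 0.501.
Too low — raise k to concentrate. Iterating converges to k ≈ 11.4.
Then θ = 1.16/(11.4−1) ≈ 0.112.

k ≈ 11.4, θ ≈ 0.112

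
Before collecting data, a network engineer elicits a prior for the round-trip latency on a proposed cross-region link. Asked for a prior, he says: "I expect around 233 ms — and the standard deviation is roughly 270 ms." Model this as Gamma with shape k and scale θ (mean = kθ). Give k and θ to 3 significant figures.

k ≈ 0.745, θ ≈ 313

For Gamma(k, scale θ): mean = kθ, variance = kθ², so CV = 1/√k.
CV = SD/mean = 270/233 = 1.159, hence k = 1/CV² = 0.745.
Then θ = mean/k = 233/0.745 = 313.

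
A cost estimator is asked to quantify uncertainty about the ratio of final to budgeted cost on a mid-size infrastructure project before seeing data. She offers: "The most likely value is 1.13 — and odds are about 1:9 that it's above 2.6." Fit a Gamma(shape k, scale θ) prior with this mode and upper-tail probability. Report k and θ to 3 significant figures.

Gamma(k,θ) with k>1 has mode (k−1)θ, so θ = 1.13/(k−1).
Need P(X < 2.6) = 0.9 with θ tied to k this way. Start at k = 2, θ = 1.13: P(X<2.6) ≈ 0.669.
Too low — raise k to concentrate. Iterating converges to k ≈ 3.77.
Then θ = 1.13/(3.77−1) ≈ 0.408.

k ≈ 3.77, θ ≈ 0.408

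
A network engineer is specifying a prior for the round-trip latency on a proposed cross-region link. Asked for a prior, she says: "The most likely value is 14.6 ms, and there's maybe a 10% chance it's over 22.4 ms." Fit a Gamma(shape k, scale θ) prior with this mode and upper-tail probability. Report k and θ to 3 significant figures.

k ≈ 11.2, θ ≈ 1.43

Gamma(k,θ) with k>1 has mode (k−1)θ, so θ = 14.6/(k−1).
Need P(X < 22.4) = 0.9 with θ tied to k this way. Start at k = 2, θ = 14.6: P(X<22.4) ≈ 0.454.
Too low — raise k to concentrate. Iterating converges to k ≈ 11.2.
Then θ = 14.6/(11.2−1) ≈ 1.43.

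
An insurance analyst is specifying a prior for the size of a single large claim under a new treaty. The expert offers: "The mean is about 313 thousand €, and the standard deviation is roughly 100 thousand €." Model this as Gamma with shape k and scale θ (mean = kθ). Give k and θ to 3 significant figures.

k ≈ 9.8, θ ≈ 31.9

For Gamma(k, scale θ): mean = kθ, variance = kθ², so CV = 1/√k.
CV = SD/mean = 100/313 = 0.3195, hence k = 1/CV² = 9.8.
Then θ = mean/k = 313/9.8 = 31.9.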